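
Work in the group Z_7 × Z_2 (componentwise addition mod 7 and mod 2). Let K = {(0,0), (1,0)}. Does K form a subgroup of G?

(1,0) ∈ K but its inverse (6,0) ∉ K, so K is not a subgroup.

No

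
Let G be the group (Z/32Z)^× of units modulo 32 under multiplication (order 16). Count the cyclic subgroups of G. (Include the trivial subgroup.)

A cyclic subgroup of order d is generated by each of its φ(d) elements of order d, so the cyclic subgroups of order d number (#elements of order d)/φ(d).
Cyclic subgroups by order — order 1: 1; order 2: 3; order 4: 2; order 8: 2.
Total: 8.

8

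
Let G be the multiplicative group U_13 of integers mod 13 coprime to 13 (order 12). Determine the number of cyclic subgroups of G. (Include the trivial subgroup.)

Group the elements of G by the cyclic subgroup they generate; each cyclic subgroup of order d accounts for φ(d) elements.
Cyclic subgroups by order — order 1: 1; order 2: 1; order 3: 1; order 4: 1; order 6: 1; order 12: 1.
Total: 6.

6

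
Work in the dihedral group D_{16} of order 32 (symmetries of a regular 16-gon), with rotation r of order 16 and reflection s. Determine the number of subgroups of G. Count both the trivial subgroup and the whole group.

|G| = 32, so by Lagrange every subgroup order divides 32. Divisors: 1, 2, 4, 8, 16, 32.
Subgroups by order — order 1: 1; order 2: 17; order 4: 9; order 8: 5; order 16: 3; order 32: 1.
Total: 1 + 17 + 9 + 5 + 3 + 1 = 36.

36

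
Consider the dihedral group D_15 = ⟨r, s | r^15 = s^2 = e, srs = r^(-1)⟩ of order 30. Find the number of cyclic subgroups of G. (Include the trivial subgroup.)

Each element a generates a cyclic subgroup ⟨a⟩; distinct elements may generate the same one (a cyclic group of order d has φ(d) generators).
Cyclic subgroups by order — order 1: 1; order 2: 15; order 3: 1; order 5: 1; order 15: 1.
Total: 19.

19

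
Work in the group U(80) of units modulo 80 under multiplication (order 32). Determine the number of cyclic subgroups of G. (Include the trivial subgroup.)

20

Group the elements of G by the cyclic subgroup they generate; each cyclic subgroup of order d accounts for φ(d) elements.
Cyclic subgroups by order — order 1: 1; order 2: 7; order 4: 12.
Total: 20.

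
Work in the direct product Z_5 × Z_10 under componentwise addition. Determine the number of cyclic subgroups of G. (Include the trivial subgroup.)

Each element a generates a cyclic subgroup ⟨a⟩; distinct elements may generate the same one (a cyclic group of order d has φ(d) generators).
Cyclic subgroups by order — order 1: 1; order 2: 1; order 5: 6; order 10: 6.
Total: 14.

14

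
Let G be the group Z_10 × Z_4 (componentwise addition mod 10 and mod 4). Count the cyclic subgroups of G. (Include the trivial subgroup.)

12

Group the elements of G by the cyclic subgroup they generate; each cyclic subgroup of order d accounts for φ(d) elements.
Cyclic subgroups by order — order 1: 1; order 2: 3; order 4: 2; order 5: 1; order 10: 3; order 20: 2.
Total: 12.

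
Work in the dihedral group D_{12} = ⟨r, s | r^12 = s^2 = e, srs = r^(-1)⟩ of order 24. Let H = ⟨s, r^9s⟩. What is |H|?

8

|⟨s⟩| = 2 and |⟨r^9s⟩| = 2, so |H| is a multiple of lcm(2, 2) = 2 and divides |G| = 24.
Closing under the operation: H = {e, r^3, r^6, r^9, s, r^3s, r^6s, r^9s}, so |H| = 8.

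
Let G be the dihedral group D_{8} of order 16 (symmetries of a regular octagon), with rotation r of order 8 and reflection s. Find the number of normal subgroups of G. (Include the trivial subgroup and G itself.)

G has 19 subgroups. Checking conjugation-invariance by order — order 1: 1/1 normal; order 2: 1/9 normal; order 4: 1/5 normal; order 8: 3/3 normal; order 16: 1/1 normal.
Total normal subgroups: 7.

7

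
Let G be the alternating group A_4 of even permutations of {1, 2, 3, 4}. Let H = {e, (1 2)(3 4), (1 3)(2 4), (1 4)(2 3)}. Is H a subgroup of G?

Yes

|H| = 4 divides |G| = 12, consistent with Lagrange.
H contains the identity, every element's inverse is in H, and H is closed under ∘: it is a subgroup.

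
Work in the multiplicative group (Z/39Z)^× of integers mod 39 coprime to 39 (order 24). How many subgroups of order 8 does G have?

1

|G| = 24 and 8 | 24, so subgroups of order 8 are possible by Lagrange.
The subgroups of order 8 are: {1, 5, 8, 14, 25, 31, 34, 38}.
So G has 1 subgroup of order 8.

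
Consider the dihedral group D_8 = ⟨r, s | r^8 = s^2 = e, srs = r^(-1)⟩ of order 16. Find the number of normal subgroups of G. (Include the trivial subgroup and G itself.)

7

G has 19 subgroups. Checking conjugation-invariance by order — order 1: 1/1 normal; order 2: 1/9 normal; order 4: 1/5 normal; order 8: 3/3 normal; order 16: 1/1 normal.
Total normal subgroups: 7.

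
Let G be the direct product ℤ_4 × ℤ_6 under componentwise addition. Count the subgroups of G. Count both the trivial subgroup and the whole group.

|G| = 24, so by Lagrange every subgroup order divides 24. Divisors: 1, 2, 3, 4, 6, 8, 12, 24.
Subgroups by order — order 1: 1; order 2: 3; order 3: 1; order 4: 3; order 6: 3; order 8: 1; order 12: 3; order 24: 1.
Total: 1 + 3 + 1 + 3 + 3 + 1 + 3 + 1 = 16.

16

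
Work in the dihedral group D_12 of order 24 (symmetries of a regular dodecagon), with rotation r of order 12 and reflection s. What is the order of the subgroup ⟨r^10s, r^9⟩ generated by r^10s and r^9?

8

|⟨r^10s⟩| = 2 and |⟨r^9⟩| = 4, so |H| is a multiple of lcm(2, 4) = 4 and divides |G| = 24.
Closing under the operation: H = {e, r^3, r^6, r^9, rs, r^4s, r^7s, r^10s}, so |H| = 8.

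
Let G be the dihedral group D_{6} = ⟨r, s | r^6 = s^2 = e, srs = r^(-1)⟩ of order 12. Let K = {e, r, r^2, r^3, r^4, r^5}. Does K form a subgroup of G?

|K| = 6 divides |G| = 12, consistent with Lagrange.
K contains the identity, every element's inverse is in K, and K is closed under ·: it is a subgroup.
In fact K = ⟨r^5⟩.

Yes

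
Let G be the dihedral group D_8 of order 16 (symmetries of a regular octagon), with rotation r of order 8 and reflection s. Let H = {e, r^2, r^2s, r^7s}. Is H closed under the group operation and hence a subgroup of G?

No

r^2 ∈ H but its inverse r^6 ∉ H, so H is not a subgroup.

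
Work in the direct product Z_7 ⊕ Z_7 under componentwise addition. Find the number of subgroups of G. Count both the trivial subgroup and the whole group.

10

|G| = 49, so by Lagrange every subgroup order divides 49. Divisors: 1, 7, 49.
Subgroups by order — order 1: 1; order 7: 8; order 49: 1.
Total: 1 + 8 + 1 = 10.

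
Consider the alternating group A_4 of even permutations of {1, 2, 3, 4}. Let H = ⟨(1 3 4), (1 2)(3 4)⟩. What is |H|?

12

|⟨(1 3 4)⟩| = 3 and |⟨(1 2)(3 4)⟩| = 2, so |H| is a multiple of lcm(3, 2) = 6 and divides |G| = 12.
Closing {(1 3 4), (1 2)(3 4)} under the group operation gives all of G, so |H| = 12.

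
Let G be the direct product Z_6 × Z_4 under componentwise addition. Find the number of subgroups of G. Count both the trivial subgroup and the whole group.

16

|G| = 24, so by Lagrange every subgroup order divides 24. Divisors: 1, 2, 3, 4, 6, 8, 12, 24.
Subgroups by order — order 1: 1; order 2: 3; order 3: 1; order 4: 3; order 6: 3; order 8: 1; order 12: 3; order 24: 1.
Total: 1 + 3 + 1 + 3 + 3 + 1 + 3 + 1 = 16.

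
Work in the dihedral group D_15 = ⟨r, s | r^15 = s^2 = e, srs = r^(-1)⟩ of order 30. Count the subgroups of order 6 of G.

5

|G| = 30 and 6 | 30, so subgroups of order 6 are possible by Lagrange.
The subgroups of order 6 are: {e, r^5, r^10, s, r^5s, r^10s}; {e, r^5, r^10, rs, r^6s, r^11s}; {e, r^5, r^10, r^2s, r^7s, r^12s}; {e, r^5, r^10, r^3s, r^8s, r^13s}; … (5 in all).
So G has 5 subgroups of order 6.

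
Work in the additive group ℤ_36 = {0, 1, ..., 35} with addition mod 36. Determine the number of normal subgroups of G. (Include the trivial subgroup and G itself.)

9

G is abelian, so every subgroup is normal.
G has 9 subgroups in total, hence 9 normal subgroups.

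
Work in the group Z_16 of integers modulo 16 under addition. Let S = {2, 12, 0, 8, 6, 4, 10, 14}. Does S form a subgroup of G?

Yes

|S| = 8 divides |G| = 16, consistent with Lagrange.
S contains the identity, every element's inverse is in S, and S is closed under +: it is a subgroup.
In fact S = ⟨2⟩.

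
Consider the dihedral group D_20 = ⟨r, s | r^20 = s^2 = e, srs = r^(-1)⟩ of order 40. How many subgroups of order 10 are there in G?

|G| = 40 and 10 | 40, so subgroups of order 10 are possible by Lagrange.
The subgroups of order 10 are: {e, r^2, r^4, r^6, r^8, r^10, r^12, r^14, r^16, r^18}; {e, r^4, r^8, r^12, r^16, r^2s, r^6s, r^10s, r^14s, r^18s}; {e, r^4, r^8, r^12, r^16, r^3s, r^7s, r^11s, r^15s, r^19s}; {e, r^4, r^8, r^12, r^16, s, r^4s, r^8s, r^12s, r^16s}; … (5 in all).
So G has 5 subgroups of order 10.

5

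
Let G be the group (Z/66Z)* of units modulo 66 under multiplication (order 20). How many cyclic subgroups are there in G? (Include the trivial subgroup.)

A cyclic subgroup of order d is generated by each of its φ(d) elements of order d, so the cyclic subgroups of order d number (#elements of order d)/φ(d).
Cyclic subgroups by order — order 1: 1; order 2: 3; order 5: 1; order 10: 3.
Total: 8.

8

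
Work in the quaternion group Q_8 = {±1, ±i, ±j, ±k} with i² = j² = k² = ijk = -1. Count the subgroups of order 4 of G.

|G| = 8 and 4 | 8, so subgroups of order 4 are possible by Lagrange.
The subgroups of order 4 are: {1, -1, i, -i}; {1, -1, j, -j}; {1, -1, k, -k}.
So G has 3 subgroups of order 4.

3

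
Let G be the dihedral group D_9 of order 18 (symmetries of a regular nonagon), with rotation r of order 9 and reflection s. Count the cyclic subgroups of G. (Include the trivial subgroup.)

Each element a generates a cyclic subgroup ⟨a⟩; distinct elements may generate the same one (a cyclic group of order d has φ(d) generators).
Cyclic subgroups by order — order 1: 1; order 2: 9; order 3: 1; order 9: 1.
Total: 12.

12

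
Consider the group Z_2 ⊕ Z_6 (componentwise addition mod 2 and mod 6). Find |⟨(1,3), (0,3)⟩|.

|⟨(1,3)⟩| = 2 and |⟨(0,3)⟩| = 2, so |H| is a multiple of lcm(2, 2) = 2 and divides |G| = 12.
Closing under the operation: H = {(0,0), (0,3), (1,0), (1,3)}, so |H| = 4.

4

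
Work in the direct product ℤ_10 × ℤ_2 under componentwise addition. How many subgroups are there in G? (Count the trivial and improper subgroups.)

|G| = 20, so by Lagrange every subgroup order divides 20. Divisors: 1, 2, 4, 5, 10, 20.
Subgroups by order — order 1: 1; order 2: 3; order 4: 1; order 5: 1; order 10: 3; order 20: 1.
Total: 1 + 3 + 1 + 1 + 3 + 1 = 10.

10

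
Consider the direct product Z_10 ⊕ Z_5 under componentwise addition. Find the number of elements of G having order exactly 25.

0

An element (a,b) has order lcm(ord(a), ord(b)); count pairs with lcm equal to 25.
Enumerating gives 0 such elements.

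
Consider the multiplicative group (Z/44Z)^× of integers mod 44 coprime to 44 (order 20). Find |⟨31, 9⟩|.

|⟨31⟩| = 10 and |⟨9⟩| = 5, so |H| is a multiple of lcm(10, 5) = 10 and divides |G| = 20.
Closing under the operation: H = {1, 3, 5, 9, 15, 23, 25, 27, 31, 37}, so |H| = 10.

10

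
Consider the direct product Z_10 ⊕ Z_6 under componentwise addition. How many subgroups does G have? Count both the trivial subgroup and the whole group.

20

|G| = 60, so by Lagrange every subgroup order divides 60. Divisors: 1, 2, 3, 4, 5, 6, 10, 12, 15, 20, 30, 60.
Subgroups by order — order 1: 1; order 2: 3; order 3: 1; order 4: 1; order 5: 1; order 6: 3; order 10: 3; order 12: 1; order 15: 1; order 20: 1; order 30: 3; order 60: 1.
Total: 1 + 3 + 1 + 1 + 1 + 3 + 3 + 1 + 1 + 1 + 3 + 1 = 20.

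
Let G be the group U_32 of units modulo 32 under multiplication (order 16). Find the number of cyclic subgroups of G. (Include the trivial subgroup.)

8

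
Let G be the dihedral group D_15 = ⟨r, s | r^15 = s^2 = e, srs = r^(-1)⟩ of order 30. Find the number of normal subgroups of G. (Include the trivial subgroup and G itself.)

G has 28 subgroups. Checking conjugation-invariance by order — order 1: 1/1 normal; order 2: 0/15 normal; order 3: 1/1 normal; order 5: 1/1 normal; order 6: 0/5 normal; order 10: 0/3 normal; order 15: 1/1 normal; order 30: 1/1 normal.
Total normal subgroups: 5.

5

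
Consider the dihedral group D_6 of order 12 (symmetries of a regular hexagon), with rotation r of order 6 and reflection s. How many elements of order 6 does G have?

2

The elements of order 6 are: r, r^5.
That's 2.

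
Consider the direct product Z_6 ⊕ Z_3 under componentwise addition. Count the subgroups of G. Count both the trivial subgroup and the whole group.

12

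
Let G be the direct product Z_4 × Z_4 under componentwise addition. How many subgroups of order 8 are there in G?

|G| = 16 and 8 | 16, so subgroups of order 8 are possible by Lagrange.
The subgroups of order 8 are: {(0,0), (0,1), (0,2), (0,3), (2,0), (2,1), (2,2), (2,3)}; {(0,0), (0,2), (1,0), (1,2), (2,0), (2,2), (3,0), (3,2)}; {(0,0), (0,2), (1,1), (1,3), (2,0), (2,2), (3,1), (3,3)}.
So G has 3 subgroups of order 8.

3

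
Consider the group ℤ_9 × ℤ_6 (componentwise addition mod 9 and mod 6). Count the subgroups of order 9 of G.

4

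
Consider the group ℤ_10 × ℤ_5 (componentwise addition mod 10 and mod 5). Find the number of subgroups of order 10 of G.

6

|G| = 50 and 10 | 50, so subgroups of order 10 are possible by Lagrange.
The subgroups of order 10 are: {(0,0), (0,1), (0,2), (0,3), (0,4), (5,0), (5,1), (5,2), (5,3), (5,4)}; {(0,0), (1,0), (2,0), (3,0), (4,0), (5,0), (6,0), (7,0), (8,0), (9,0)}; {(0,0), (1,1), (2,2), (3,3), (4,4), (5,0), (6,1), (7,2), (8,3), (9,4)}; {(0,0), (1,2), (2,4), (3,1), (4,3), (5,0), (6,2), (7,4), (8,1), (9,3)}; … (6 in all).
So G has 6 subgroups of order 10.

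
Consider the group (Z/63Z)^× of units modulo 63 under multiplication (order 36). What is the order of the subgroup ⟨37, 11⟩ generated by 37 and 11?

18

|⟨37⟩| = 3 and |⟨11⟩| = 6, so |H| is a multiple of lcm(3, 6) = 6 and divides |G| = 36.
Closing under the operation: H = {1, 2, 4, 8, 11, 16, 22, 23, 25, 29, 32, 37, 43, 44, 46, 50, 53, 58}, so |H| = 18.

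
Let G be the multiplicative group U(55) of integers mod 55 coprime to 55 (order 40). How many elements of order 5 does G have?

4

The elements of order 5 are: 16, 26, 31, 36.
That's 4.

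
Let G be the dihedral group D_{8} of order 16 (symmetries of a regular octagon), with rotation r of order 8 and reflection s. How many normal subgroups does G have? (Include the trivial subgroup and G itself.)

7

G has 19 subgroups. Checking conjugation-invariance by order — order 1: 1/1 normal; order 2: 1/9 normal; order 4: 1/5 normal; order 8: 3/3 normal; order 16: 1/1 normal.
Total normal subgroups: 7.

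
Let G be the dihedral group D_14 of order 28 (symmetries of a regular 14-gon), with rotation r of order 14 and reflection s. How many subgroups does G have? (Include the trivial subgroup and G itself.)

28

|G| = 28, so by Lagrange every subgroup order divides 28. Divisors: 1, 2, 4, 7, 14, 28.
Subgroups by order — order 1: 1; order 2: 15; order 4: 7; order 7: 1; order 14: 3; order 28: 1.
Total: 1 + 15 + 7 + 1 + 3 + 1 = 28.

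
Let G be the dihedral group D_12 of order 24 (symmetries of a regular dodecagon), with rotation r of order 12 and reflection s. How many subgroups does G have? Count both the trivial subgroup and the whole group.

|G| = 24, so by Lagrange every subgroup order divides 24. Divisors: 1, 2, 3, 4, 6, 8, 12, 24.
Subgroups by order — order 1: 1; order 2: 13; order 3: 1; order 4: 7; order 6: 5; order 8: 3; order 12: 3; order 24: 1.
Total: 1 + 13 + 1 + 7 + 5 + 3 + 3 + 1 = 34.

34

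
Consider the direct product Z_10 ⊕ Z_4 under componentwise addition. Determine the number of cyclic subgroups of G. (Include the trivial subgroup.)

12

Each element a generates a cyclic subgroup ⟨a⟩; distinct elements may generate the same one (a cyclic group of order d has φ(d) generators).
Cyclic subgroups by order — order 1: 1; order 2: 3; order 4: 2; order 5: 1; order 10: 3; order 20: 2.
Total: 12.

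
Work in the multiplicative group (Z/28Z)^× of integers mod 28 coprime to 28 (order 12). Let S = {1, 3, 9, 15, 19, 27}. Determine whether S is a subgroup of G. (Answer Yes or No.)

9 ∈ S but its inverse 25 ∉ S, so S is not a subgroup.

No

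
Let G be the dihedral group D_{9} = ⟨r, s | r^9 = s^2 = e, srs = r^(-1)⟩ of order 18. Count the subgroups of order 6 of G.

3

|G| = 18 and 6 | 18, so subgroups of order 6 are possible by Lagrange.
The subgroups of order 6 are: {e, r^3, r^6, r^2s, r^5s, r^8s}; {e, r^3, r^6, s, r^3s, r^6s}; {e, r^3, r^6, rs, r^4s, r^7s}.
So G has 3 subgroups of order 6.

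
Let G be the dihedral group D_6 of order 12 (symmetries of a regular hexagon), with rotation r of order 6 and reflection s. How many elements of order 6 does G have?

The elements of order 6 are: r, r^5.
That's 2.

2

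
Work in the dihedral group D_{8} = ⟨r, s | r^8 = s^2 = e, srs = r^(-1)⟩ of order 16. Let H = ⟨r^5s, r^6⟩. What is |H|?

|⟨r^5s⟩| = 2 and |⟨r^6⟩| = 4, so |H| is a multiple of lcm(2, 4) = 4 and divides |G| = 16.
Closing under the operation: H = {e, r^2, r^4, r^6, rs, r^3s, r^5s, r^7s}, so |H| = 8.

8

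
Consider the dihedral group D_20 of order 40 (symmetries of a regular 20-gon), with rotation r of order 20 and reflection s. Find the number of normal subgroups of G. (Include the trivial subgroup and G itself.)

9

G has 48 subgroups. Checking conjugation-invariance by order — order 1: 1/1 normal; order 2: 1/21 normal; order 4: 1/11 normal; order 5: 1/1 normal; order 8: 0/5 normal; order 10: 1/5 normal; order 20: 3/3 normal; order 40: 1/1 normal.
Total normal subgroups: 9.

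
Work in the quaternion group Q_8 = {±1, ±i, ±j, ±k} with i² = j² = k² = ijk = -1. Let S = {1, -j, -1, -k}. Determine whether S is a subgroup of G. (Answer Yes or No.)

-k ∈ S but its inverse k ∉ S, so S is not a subgroup.

No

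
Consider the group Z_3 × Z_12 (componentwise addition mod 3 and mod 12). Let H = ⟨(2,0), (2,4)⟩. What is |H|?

9

|⟨(2,0)⟩| = 3 and |⟨(2,4)⟩| = 3, so |H| is a multiple of lcm(3, 3) = 3 and divides |G| = 36.
Closing under the operation: H = {(0,0), (0,4), (0,8), (1,0), (1,4), (1,8), (2,0), (2,4), (2,8)}, so |H| = 9.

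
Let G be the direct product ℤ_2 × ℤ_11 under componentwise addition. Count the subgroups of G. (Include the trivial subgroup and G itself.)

|G| = 22, so by Lagrange every subgroup order divides 22. Divisors: 1, 2, 11, 22.
Subgroups by order — order 1: 1; order 2: 1; order 11: 1; order 22: 1.
Total: 1 + 1 + 1 + 1 = 4.

4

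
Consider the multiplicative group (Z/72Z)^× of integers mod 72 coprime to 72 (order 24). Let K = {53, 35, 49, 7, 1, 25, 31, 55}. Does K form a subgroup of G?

No

Closure fails: 35 · 7 = 29 ∉ K. So K is not a subgroup.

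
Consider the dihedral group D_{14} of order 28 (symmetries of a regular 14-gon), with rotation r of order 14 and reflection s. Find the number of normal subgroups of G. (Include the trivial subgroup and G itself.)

7

G has 28 subgroups. Checking conjugation-invariance by order — order 1: 1/1 normal; order 2: 1/15 normal; order 4: 0/7 normal; order 7: 1/1 normal; order 14: 3/3 normal; order 28: 1/1 normal.
Total normal subgroups: 7.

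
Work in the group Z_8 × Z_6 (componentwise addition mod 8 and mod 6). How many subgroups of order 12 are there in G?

|G| = 48 and 12 | 48, so subgroups of order 12 are possible by Lagrange.
The subgroups of order 12 are: {(0,0), (0,1), (0,2), (0,3), (0,4), (0,5), (4,0), (4,1), (4,2), (4,3), (4,4), (4,5)}; {(0,0), (0,2), (0,4), (2,0), (2,2), (2,4), (4,0), (4,2), (4,4), (6,0), (6,2), (6,4)}; {(0,0), (0,2), (0,4), (2,1), (2,3), (2,5), (4,0), (4,2), (4,4), (6,1), (6,3), (6,5)}.
So G has 3 subgroups of order 12.

3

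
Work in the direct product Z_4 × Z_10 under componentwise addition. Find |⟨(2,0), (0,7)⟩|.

|⟨(2,0)⟩| = 2 and |⟨(0,7)⟩| = 10, so |H| is a multiple of lcm(2, 10) = 10 and divides |G| = 40.
Closing under the operation: H = {(0,0), (0,1), (0,2), (0,3), (0,4), (0,5), (0,6), (0,7), (0,8), (0,9), (2,0), (2,1), (2,2), (2,3), (2,4), (2,5), (2,6), (2,7), (2,8), (2,9)}, so |H| = 20.

20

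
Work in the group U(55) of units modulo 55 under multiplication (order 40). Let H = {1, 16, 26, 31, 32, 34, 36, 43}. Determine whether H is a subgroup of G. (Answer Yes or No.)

No

Closure fails: 32 · 36 = 52 ∉ H. So H is not a subgroup.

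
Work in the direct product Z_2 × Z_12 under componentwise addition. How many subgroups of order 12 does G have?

3

|G| = 24 and 12 | 24, so subgroups of order 12 are possible by Lagrange.
The subgroups of order 12 are: {(0,0), (0,1), (0,2), (0,3), (0,4), (0,5), (0,6), (0,7), (0,8), (0,9), (0,10), (0,11)}; {(0,0), (0,2), (0,4), (0,6), (0,8), (0,10), (1,0), (1,2), (1,4), (1,6), (1,8), (1,10)}; {(0,0), (0,2), (0,4), (0,6), (0,8), (0,10), (1,1), (1,3), (1,5), (1,7), (1,9), (1,11)}.
So G has 3 subgroups of order 12.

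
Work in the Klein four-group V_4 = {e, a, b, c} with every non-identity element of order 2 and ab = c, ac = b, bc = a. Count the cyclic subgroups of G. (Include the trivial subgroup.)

Each element a generates a cyclic subgroup ⟨a⟩; distinct elements may generate the same one (a cyclic group of order d has φ(d) generators).
Cyclic subgroups by order — order 1: 1; order 2: 3.
Total: 4.

4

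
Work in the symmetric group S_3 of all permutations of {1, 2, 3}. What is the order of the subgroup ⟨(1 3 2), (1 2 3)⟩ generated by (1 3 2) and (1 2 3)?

|⟨(1 3 2)⟩| = 3 and |⟨(1 2 3)⟩| = 3, so |H| is a multiple of lcm(3, 3) = 3 and divides |G| = 6.
Closing under the operation: H = {e, (1 2 3), (1 3 2)}, so |H| = 3.

3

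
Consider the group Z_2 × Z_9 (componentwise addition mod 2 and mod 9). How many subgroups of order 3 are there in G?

|G| = 18 and 3 | 18, so subgroups of order 3 are possible by Lagrange.
The subgroups of order 3 are: {(0,0), (0,3), (0,6)}.
So G has 1 subgroup of order 3.

1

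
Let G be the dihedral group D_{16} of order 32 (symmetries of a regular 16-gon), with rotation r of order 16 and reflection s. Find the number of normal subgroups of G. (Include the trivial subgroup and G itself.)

8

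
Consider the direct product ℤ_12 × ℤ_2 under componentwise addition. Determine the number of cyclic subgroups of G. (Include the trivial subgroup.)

A cyclic subgroup of order d is generated by each of its φ(d) elements of order d, so the cyclic subgroups of order d number (#elements of order d)/φ(d).
Cyclic subgroups by order — order 1: 1; order 2: 3; order 3: 1; order 4: 2; order 6: 3; order 12: 2.
Total: 12.

12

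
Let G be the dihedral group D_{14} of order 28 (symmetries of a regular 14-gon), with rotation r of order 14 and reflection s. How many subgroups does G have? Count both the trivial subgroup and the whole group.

28

|G| = 28, so by Lagrange every subgroup order divides 28. Divisors: 1, 2, 4, 7, 14, 28.
Subgroups by order — order 1: 1; order 2: 15; order 4: 7; order 7: 1; order 14: 3; order 28: 1.
Total: 1 + 15 + 7 + 1 + 3 + 1 = 28.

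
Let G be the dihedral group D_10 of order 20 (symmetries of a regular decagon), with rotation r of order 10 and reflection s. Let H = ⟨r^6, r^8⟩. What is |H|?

|⟨r^6⟩| = 5 and |⟨r^8⟩| = 5, so |H| is a multiple of lcm(5, 5) = 5 and divides |G| = 20.
Closing under the operation: H = {e, r^2, r^4, r^6, r^8}, so |H| = 5.

5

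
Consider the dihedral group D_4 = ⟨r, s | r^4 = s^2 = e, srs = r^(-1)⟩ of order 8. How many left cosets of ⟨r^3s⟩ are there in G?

|⟨r^3s⟩| = 2 and |G| = 8.
By Lagrange, [G : H] = |G|/|H| = 8/2 = 4.

4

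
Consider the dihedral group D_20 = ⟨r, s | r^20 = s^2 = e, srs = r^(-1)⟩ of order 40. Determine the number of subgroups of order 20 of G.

|G| = 40 and 20 | 40, so subgroups of order 20 are possible by Lagrange.
The subgroups of order 20 are: {e, r, r^2, r^3, r^4, r^5, r^6, r^7, r^8, r^9, r^10, r^11, r^12, r^13, r^14, r^15, r^16, r^17, r^18, r^19}; {e, r^2, r^4, r^6, r^8, r^10, r^12, r^14, r^16, r^18, s, r^2s, r^4s, r^6s, r^8s, r^10s, r^12s, r^14s, r^16s, r^18s}; {e, r^2, r^4, r^6, r^8, r^10, r^12, r^14, r^16, r^18, rs, r^3s, r^5s, r^7s, r^9s, r^11s, r^13s, r^15s, r^17s, r^19s}.
So G has 3 subgroups of order 20.

3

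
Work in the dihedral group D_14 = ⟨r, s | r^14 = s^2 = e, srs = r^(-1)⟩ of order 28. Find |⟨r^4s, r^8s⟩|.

14

|⟨r^4s⟩| = 2 and |⟨r^8s⟩| = 2, so |H| is a multiple of lcm(2, 2) = 2 and divides |G| = 28.
Closing under the operation: H = {e, r^2, r^4, r^6, r^8, r^10, r^12, s, r^2s, r^4s, r^6s, r^8s, r^10s, r^12s}, so |H| = 14.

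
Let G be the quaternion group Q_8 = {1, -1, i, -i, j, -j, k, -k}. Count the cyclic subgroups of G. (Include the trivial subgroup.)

5

Each element a generates a cyclic subgroup ⟨a⟩; distinct elements may generate the same one (a cyclic group of order d has φ(d) generators).
Cyclic subgroups by order — order 1: 1; order 2: 1; order 4: 3.
Total: 5.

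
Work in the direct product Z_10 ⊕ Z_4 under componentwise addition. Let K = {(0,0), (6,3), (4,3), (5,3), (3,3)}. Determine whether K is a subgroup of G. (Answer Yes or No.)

No

(3,3) ∈ K but its inverse (7,1) ∉ K, so K is not a subgroup.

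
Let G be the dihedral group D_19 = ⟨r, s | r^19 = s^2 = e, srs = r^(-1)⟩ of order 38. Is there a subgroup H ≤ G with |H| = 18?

No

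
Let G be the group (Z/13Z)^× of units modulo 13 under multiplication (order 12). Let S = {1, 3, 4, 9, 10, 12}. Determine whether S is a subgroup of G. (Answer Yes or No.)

Yes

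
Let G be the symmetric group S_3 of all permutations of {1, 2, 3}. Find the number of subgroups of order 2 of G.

|G| = 6 and 2 | 6, so subgroups of order 2 are possible by Lagrange.
The subgroups of order 2 are: {e, (1 2)}; {e, (1 3)}; {e, (2 3)}.
So G has 3 subgroups of order 2.

3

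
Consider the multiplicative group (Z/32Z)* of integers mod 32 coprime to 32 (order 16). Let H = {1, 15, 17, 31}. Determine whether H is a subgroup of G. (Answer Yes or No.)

|H| = 4 divides |G| = 16, consistent with Lagrange.
H contains the identity, every element's inverse is in H, and H is closed under ·: it is a subgroup.

Yes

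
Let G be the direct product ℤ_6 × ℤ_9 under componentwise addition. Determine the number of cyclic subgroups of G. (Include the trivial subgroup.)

A cyclic subgroup of order d is generated by each of its φ(d) elements of order d, so the cyclic subgroups of order d number (#elements of order d)/φ(d).
Cyclic subgroups by order — order 1: 1; order 2: 1; order 3: 4; order 6: 4; order 9: 3; order 18: 3.
Total: 16.

16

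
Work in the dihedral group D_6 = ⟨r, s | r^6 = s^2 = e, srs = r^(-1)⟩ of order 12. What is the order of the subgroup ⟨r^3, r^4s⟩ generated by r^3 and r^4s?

4

|⟨r^3⟩| = 2 and |⟨r^4s⟩| = 2, so |H| is a multiple of lcm(2, 2) = 2 and divides |G| = 12.
Closing under the operation: H = {e, r^3, rs, r^4s}, so |H| = 4.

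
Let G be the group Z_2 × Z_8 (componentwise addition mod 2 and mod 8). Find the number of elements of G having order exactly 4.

4

An element (a,b) has order lcm(ord(a), ord(b)); count pairs with lcm equal to 4.
Enumerating gives 4 such elements.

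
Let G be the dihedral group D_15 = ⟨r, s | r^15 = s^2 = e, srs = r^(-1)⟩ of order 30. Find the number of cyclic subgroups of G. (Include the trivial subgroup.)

A cyclic subgroup of order d is generated by each of its φ(d) elements of order d, so the cyclic subgroups of order d number (#elements of order d)/φ(d).
Cyclic subgroups by order — order 1: 1; order 2: 15; order 3: 1; order 5: 1; order 15: 1.
Total: 19.

19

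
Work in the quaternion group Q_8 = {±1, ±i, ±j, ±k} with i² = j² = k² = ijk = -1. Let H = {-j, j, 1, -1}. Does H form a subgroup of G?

|H| = 4 divides |G| = 8, consistent with Lagrange.
H contains the identity, every element's inverse is in H, and H is closed under ·: it is a subgroup.
In fact H = ⟨j⟩.

Yes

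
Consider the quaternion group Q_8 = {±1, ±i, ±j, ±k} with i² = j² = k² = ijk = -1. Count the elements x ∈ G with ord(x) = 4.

6

The elements of order 4 are: i, -i, j, -j, k, -k.
That's 6.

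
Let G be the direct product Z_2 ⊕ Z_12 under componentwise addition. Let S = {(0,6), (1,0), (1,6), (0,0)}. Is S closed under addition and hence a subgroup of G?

Yes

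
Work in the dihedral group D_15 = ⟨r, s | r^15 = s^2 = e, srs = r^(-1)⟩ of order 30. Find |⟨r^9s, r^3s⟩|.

|⟨r^9s⟩| = 2 and |⟨r^3s⟩| = 2, so |H| is a multiple of lcm(2, 2) = 2 and divides |G| = 30.
Closing under the operation: H = {e, r^3, r^6, r^9, r^12, s, r^3s, r^6s, r^9s, r^12s}, so |H| = 10.

10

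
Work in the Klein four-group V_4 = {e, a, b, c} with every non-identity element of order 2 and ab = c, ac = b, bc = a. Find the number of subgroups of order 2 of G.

|G| = 4 and 2 | 4, so subgroups of order 2 are possible by Lagrange.
The subgroups of order 2 are: {e, a}; {e, b}; {e, c}.
So G has 3 subgroups of order 2.

3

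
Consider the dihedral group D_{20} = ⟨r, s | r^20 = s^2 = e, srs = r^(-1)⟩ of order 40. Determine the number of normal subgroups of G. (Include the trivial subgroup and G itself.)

G has 48 subgroups. Checking conjugation-invariance by order — order 1: 1/1 normal; order 2: 1/21 normal; order 4: 1/11 normal; order 5: 1/1 normal; order 8: 0/5 normal; order 10: 1/5 normal; order 20: 3/3 normal; order 40: 1/1 normal.
Total normal subgroups: 9.

9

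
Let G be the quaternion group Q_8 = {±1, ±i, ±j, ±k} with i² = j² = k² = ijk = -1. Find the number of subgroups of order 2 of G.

|G| = 8 and 2 | 8, so subgroups of order 2 are possible by Lagrange.
The subgroups of order 2 are: {1, -1}.
So G has 1 subgroup of order 2.

1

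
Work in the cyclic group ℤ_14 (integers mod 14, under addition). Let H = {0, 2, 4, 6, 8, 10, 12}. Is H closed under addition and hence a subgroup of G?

|H| = 7 divides |G| = 14, consistent with Lagrange.
H contains the identity, every element's inverse is in H, and H is closed under +: it is a subgroup.
In fact H = ⟨2⟩.

Yes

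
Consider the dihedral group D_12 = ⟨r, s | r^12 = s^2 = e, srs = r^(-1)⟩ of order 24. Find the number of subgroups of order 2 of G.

13

|G| = 24 and 2 | 24, so subgroups of order 2 are possible by Lagrange.
The subgroups of order 2 are: {e, r^10s}; {e, r^11s}; {e, r^2s}; {e, r^3s}; … (13 in all).
So G has 13 subgroups of order 2.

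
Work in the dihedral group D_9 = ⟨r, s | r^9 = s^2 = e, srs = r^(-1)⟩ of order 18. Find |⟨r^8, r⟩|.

9

|⟨r^8⟩| = 9 and |⟨r⟩| = 9, so |H| is a multiple of lcm(9, 9) = 9 and divides |G| = 18.
Closing under the operation: H = {e, r, r^2, r^3, r^4, r^5, r^6, r^7, r^8}, so |H| = 9.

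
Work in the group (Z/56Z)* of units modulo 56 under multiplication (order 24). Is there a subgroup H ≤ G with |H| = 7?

7 does not divide |G| = 24, so by Lagrange no subgroup of order 7 exists.

No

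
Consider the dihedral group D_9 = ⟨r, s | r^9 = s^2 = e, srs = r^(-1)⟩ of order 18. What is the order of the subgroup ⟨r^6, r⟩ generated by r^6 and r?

9

|⟨r^6⟩| = 3 and |⟨r⟩| = 9, so |H| is a multiple of lcm(3, 9) = 9 and divides |G| = 18.
Closing under the operation: H = {e, r, r^2, r^3, r^4, r^5, r^6, r^7, r^8}, so |H| = 9.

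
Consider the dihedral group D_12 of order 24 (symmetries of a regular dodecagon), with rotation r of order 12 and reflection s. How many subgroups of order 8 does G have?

3

|G| = 24 and 8 | 24, so subgroups of order 8 are possible by Lagrange.
The subgroups of order 8 are: {e, r^3, r^6, r^9, rs, r^4s, r^7s, r^10s}; {e, r^3, r^6, r^9, r^2s, r^5s, r^8s, r^11s}; {e, r^3, r^6, r^9, s, r^3s, r^6s, r^9s}.
So G has 3 subgroups of order 8.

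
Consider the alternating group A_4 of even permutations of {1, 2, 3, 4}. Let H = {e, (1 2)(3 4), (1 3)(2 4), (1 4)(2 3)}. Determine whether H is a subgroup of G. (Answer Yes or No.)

Yes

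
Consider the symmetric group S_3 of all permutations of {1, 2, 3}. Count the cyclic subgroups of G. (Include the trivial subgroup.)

Each element a generates a cyclic subgroup ⟨a⟩; distinct elements may generate the same one (a cyclic group of order d has φ(d) generators).
Cyclic subgroups by order — order 1: 1; order 2: 3; order 3: 1.
Total: 5.

5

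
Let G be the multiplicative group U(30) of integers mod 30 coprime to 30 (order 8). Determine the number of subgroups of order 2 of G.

3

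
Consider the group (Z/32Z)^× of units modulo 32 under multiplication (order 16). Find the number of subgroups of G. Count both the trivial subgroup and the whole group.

11

|G| = 16, so by Lagrange every subgroup order divides 16. Divisors: 1, 2, 4, 8, 16.
Subgroups by order — order 1: 1; order 2: 3; order 4: 3; order 8: 3; order 16: 1.
Total: 1 + 3 + 3 + 3 + 1 = 11.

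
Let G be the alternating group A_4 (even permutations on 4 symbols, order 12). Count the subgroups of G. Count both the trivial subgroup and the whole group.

|G| = 12, so by Lagrange every subgroup order divides 12. Divisors: 1, 2, 3, 4, 6, 12.
Subgroups by order — order 1: 1; order 2: 3; order 3: 4; order 4: 1; order 6: 0; order 12: 1.
Total: 1 + 3 + 4 + 1 + 0 + 1 = 10.

10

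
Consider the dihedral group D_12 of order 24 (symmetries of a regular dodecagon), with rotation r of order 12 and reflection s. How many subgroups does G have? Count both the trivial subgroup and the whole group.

34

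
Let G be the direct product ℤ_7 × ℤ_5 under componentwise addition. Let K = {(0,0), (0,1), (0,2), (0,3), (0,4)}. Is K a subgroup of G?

|K| = 5 divides |G| = 35, consistent with Lagrange.
K contains the identity, every element's inverse is in K, and K is closed under +: it is a subgroup.
In fact K = ⟨(0,1)⟩.

Yes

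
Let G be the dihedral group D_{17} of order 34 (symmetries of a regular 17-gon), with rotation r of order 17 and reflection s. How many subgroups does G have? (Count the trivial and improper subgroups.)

20

|G| = 34, so by Lagrange every subgroup order divides 34. Divisors: 1, 2, 17, 34.
Subgroups by order — order 1: 1; order 2: 17; order 17: 1; order 34: 1.
Total: 1 + 17 + 1 + 1 = 20.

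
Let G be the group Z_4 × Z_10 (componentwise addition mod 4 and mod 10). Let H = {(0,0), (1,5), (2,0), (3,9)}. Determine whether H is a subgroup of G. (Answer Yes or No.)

(1,5) ∈ H but its inverse (3,5) ∉ H, so H is not a subgroup.

No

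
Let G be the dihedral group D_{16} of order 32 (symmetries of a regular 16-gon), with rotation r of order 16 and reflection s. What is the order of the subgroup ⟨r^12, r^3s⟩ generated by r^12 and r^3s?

|⟨r^12⟩| = 4 and |⟨r^3s⟩| = 2, so |H| is a multiple of lcm(4, 2) = 4 and divides |G| = 32.
Closing under the operation: H = {e, r^4, r^8, r^12, r^3s, r^7s, r^11s, r^15s}, so |H| = 8.

8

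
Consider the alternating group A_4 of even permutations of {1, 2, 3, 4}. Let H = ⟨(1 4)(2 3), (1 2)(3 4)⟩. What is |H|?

|⟨(1 4)(2 3)⟩| = 2 and |⟨(1 2)(3 4)⟩| = 2, so |H| is a multiple of lcm(2, 2) = 2 and divides |G| = 12.
Closing under the operation: H = {e, (1 2)(3 4), (1 3)(2 4), (1 4)(2 3)}, so |H| = 4.

4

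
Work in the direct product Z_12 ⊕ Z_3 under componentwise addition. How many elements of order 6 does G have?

An element (a,b) has order lcm(ord(a), ord(b)); count pairs with lcm equal to 6.
Enumerating gives 8 such elements.

8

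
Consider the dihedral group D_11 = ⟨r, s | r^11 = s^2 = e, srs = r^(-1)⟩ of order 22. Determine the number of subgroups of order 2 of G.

|G| = 22 and 2 | 22, so subgroups of order 2 are possible by Lagrange.
The subgroups of order 2 are: {e, r^10s}; {e, r^2s}; {e, r^3s}; {e, r^4s}; … (11 in all).
So G has 11 subgroups of order 2.

11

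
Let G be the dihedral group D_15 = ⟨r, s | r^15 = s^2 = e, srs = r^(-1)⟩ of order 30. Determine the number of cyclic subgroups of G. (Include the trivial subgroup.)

19

Group the elements of G by the cyclic subgroup they generate; each cyclic subgroup of order d accounts for φ(d) elements.
Cyclic subgroups by order — order 1: 1; order 2: 15; order 3: 1; order 5: 1; order 15: 1.
Total: 19.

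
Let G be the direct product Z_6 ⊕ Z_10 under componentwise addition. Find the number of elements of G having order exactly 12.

An element (a,b) has order lcm(ord(a), ord(b)); count pairs with lcm equal to 12.
Enumerating gives 0 such elements.

0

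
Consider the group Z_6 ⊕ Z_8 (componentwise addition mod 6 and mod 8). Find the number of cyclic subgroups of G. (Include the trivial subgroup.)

16

Group the elements of G by the cyclic subgroup they generate; each cyclic subgroup of order d accounts for φ(d) elements.
Cyclic subgroups by order — order 1: 1; order 2: 3; order 3: 1; order 4: 2; order 6: 3; order 8: 2; order 12: 2; order 24: 2.
Total: 16.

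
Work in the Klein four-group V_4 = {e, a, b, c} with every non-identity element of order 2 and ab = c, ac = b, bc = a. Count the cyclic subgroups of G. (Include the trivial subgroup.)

A cyclic subgroup of order d is generated by each of its φ(d) elements of order d, so the cyclic subgroups of order d number (#elements of order d)/φ(d).
Cyclic subgroups by order — order 1: 1; order 2: 3.
Total: 4.

4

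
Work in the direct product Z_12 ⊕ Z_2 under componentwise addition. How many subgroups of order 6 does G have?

3

|G| = 24 and 6 | 24, so subgroups of order 6 are possible by Lagrange.
The subgroups of order 6 are: {(0,0), (0,1), (4,0), (4,1), (8,0), (8,1)}; {(0,0), (2,0), (4,0), (6,0), (8,0), (10,0)}; {(0,0), (2,1), (4,0), (6,1), (8,0), (10,1)}.
So G has 3 subgroups of order 6.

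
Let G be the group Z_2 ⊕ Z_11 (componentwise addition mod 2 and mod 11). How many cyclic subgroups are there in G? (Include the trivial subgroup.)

4

Group the elements of G by the cyclic subgroup they generate; each cyclic subgroup of order d accounts for φ(d) elements.
Cyclic subgroups by order — order 1: 1; order 2: 1; order 11: 1; order 22: 1.
Total: 4.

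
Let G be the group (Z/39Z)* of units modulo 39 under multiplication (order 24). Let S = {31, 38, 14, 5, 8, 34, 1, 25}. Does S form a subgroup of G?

Yes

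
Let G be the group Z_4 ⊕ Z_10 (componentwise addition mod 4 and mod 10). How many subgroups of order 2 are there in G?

3

|G| = 40 and 2 | 40, so subgroups of order 2 are possible by Lagrange.
The subgroups of order 2 are: {(0,0), (0,5)}; {(0,0), (2,0)}; {(0,0), (2,5)}.
So G has 3 subgroups of order 2.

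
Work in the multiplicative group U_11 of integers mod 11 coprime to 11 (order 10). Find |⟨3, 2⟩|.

10

|⟨3⟩| = 5 and |⟨2⟩| = 10, so |H| is a multiple of lcm(5, 10) = 10 and divides |G| = 10.
Closing {3, 2} under the group operation gives all of G, so |H| = 10.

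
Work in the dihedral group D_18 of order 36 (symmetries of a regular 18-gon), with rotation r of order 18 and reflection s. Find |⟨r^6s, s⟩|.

6

|⟨r^6s⟩| = 2 and |⟨s⟩| = 2, so |H| is a multiple of lcm(2, 2) = 2 and divides |G| = 36.
Closing under the operation: H = {e, r^6, r^12, s, r^6s, r^12s}, so |H| = 6.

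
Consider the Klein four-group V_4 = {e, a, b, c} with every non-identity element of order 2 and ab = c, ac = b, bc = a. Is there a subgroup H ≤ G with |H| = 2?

Yes

2 | 4. A subgroup of order 2 is {e, a}.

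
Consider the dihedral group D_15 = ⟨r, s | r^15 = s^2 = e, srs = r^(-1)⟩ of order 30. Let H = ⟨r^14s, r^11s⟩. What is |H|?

10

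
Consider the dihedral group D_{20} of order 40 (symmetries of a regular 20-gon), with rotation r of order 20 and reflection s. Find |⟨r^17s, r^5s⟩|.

|⟨r^17s⟩| = 2 and |⟨r^5s⟩| = 2, so |H| is a multiple of lcm(2, 2) = 2 and divides |G| = 40.
Closing under the operation: H = {e, r^4, r^8, r^12, r^16, rs, r^5s, r^9s, r^13s, r^17s}, so |H| = 10.

10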